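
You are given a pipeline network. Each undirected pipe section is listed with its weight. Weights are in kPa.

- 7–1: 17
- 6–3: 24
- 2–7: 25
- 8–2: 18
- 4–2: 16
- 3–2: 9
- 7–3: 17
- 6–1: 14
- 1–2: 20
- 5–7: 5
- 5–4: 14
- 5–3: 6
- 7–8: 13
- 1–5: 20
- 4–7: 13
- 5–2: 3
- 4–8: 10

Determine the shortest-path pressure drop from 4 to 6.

Candidate routes:
4 - 5 - 1 - 6: 14+20+14 = 48
4 - 5 - 3 - 6: 14+6+24 = 44
The minimum is 44 kPa via 4 - 5 - 3 - 6.

44 kPa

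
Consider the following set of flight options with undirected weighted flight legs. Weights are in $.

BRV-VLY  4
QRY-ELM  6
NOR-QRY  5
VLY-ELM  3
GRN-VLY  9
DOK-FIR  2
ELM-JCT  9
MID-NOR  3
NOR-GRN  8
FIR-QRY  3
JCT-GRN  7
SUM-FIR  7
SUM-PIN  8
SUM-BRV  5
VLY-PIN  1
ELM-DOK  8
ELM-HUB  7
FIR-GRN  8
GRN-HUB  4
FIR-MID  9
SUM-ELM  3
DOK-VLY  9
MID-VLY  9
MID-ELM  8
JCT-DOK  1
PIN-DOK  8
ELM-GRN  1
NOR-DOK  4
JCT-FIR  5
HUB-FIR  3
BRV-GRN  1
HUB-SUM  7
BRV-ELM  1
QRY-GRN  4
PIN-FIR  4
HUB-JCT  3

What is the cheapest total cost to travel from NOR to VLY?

Running Dijkstra from NOR:
NOR: 0
MID: 3  (via NOR)
DOK: 4  (via NOR)
QRY: 5  (via NOR)
JCT: 5  (via DOK)
FIR: 6  (via DOK)
HUB: 8  (via JCT)
GRN: 8  (via NOR)
BRV: 9  (via GRN)
ELM: 9  (via GRN)
PIN: 10  (via FIR)
VLY: 11  (via PIN)
Shortest route: NOR–DOK–FIR–PIN–VLY = $11.

$11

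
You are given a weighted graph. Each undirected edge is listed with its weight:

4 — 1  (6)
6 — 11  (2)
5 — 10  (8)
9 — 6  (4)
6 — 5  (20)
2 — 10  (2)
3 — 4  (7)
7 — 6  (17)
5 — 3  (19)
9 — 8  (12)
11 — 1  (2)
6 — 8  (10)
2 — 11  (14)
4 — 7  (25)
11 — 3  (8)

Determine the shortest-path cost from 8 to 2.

Settle nodes by increasing distance from 8:
8: 0
6: 10  (via 8)
9: 12  (via 8)
11: 12  (via 6)
1: 14  (via 11)
3: 20  (via 11)
4: 20  (via 1)
2: 26  (via 11)
Shortest route: 8 → 6 → 11 → 2 = 26.

26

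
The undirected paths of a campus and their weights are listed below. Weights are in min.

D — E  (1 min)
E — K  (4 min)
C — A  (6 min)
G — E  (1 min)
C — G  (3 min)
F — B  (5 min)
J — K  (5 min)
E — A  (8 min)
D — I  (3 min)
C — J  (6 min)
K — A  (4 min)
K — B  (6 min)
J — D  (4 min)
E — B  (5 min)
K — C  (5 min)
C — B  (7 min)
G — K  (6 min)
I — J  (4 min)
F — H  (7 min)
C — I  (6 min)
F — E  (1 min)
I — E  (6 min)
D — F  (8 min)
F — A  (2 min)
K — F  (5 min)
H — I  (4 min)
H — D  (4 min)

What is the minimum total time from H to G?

Enumerating some paths:
H → D → E → G: 4+1+1 = 6
H → F → E → G: 7+1+1 = 9
The minimum is 6 min via H → D → E → G.

6 min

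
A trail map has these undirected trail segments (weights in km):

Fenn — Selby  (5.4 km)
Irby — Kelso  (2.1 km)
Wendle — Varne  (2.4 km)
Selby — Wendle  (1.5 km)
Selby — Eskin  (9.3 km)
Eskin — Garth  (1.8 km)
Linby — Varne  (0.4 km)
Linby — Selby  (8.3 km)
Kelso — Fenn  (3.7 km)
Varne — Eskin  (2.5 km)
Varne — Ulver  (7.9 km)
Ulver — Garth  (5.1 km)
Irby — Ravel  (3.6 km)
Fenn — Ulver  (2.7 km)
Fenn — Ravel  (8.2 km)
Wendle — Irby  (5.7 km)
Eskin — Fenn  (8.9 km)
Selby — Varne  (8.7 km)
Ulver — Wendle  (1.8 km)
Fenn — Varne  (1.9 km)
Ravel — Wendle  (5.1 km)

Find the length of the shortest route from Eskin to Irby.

Candidate routes:
Eskin - Varne - Fenn - Kelso - Irby: 2.5+1.9+3.7+2.1 = 10.2
Eskin - Varne - Wendle - Irby: 2.5+2.4+5.7 = 10.6
The minimum is 10.2 km via Eskin - Varne - Fenn - Kelso - Irby.

10.2 km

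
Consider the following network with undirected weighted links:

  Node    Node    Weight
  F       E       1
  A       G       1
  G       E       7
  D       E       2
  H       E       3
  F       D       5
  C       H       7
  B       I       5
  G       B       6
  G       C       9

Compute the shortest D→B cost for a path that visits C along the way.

Best D to C: D → E → H → C costing 12
Shortest C→B: C → G → B = 15
Total via C: 12 + 15 = 27.

27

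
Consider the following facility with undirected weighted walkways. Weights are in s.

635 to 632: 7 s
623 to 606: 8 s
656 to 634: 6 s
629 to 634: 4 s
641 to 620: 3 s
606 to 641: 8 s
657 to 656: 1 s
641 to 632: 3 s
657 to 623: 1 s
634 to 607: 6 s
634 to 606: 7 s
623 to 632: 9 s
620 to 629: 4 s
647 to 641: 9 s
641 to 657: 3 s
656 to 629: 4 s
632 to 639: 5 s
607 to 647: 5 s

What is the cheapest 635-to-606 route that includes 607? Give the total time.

37 s

Shortest 635→607: 635–632–641–647–607 = 24
Shortest 607→606: 607–634–606 = 13
Total via 607: 24 + 13 = 37 s.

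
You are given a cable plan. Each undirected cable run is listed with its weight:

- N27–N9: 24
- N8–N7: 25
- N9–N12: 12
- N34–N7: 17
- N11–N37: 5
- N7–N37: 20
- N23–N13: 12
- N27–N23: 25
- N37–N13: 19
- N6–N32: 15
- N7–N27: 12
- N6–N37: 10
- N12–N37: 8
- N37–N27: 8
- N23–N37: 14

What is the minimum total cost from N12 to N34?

45

Running Dijkstra from N12:
N12: 0
N37: 8  (via N12)
N9: 12  (via N12)
N11: 13  (via N37)
N27: 16  (via N37)
N6: 18  (via N37)
N23: 22  (via N37)
N13: 27  (via N37)
N7: 28  (via N37)
N32: 33  (via N6)
N34: 45  (via N7)
Shortest route: N12–N37–N7–N34 = 45.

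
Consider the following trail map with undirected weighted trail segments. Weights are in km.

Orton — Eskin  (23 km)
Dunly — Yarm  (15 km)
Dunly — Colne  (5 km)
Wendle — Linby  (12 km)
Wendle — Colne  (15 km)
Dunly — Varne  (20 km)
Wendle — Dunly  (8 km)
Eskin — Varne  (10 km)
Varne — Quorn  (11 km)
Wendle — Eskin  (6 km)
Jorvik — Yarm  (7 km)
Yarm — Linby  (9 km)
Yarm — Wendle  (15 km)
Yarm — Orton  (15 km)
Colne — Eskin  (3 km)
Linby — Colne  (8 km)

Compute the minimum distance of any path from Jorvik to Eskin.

Shortest distances from Jorvik:
Jorvik: 0
Yarm: 7  (via Jorvik)
Linby: 16  (via Yarm)
Wendle: 22  (via Yarm)
Dunly: 22  (via Yarm)
Orton: 22  (via Yarm)
Colne: 24  (via Linby)
Eskin: 27  (via Colne)
Shortest route: Jorvik → Yarm → Linby → Colne → Eskin = 27 km.

27 km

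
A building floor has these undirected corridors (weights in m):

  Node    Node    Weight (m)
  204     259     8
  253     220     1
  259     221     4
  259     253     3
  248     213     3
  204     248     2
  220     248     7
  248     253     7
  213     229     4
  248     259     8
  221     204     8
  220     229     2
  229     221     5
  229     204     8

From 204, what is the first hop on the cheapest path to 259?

Compare a few routes:
204 - 259: 8 = 8
204 - 221 - 259: 8+4 = 12
204 - 248 - 259: 2+8 = 10
204 - 248 - 253 - 259: 2+7+3 = 12
The minimum is 8 m via 204 - 259.
So from 204 the first move is to 259.

259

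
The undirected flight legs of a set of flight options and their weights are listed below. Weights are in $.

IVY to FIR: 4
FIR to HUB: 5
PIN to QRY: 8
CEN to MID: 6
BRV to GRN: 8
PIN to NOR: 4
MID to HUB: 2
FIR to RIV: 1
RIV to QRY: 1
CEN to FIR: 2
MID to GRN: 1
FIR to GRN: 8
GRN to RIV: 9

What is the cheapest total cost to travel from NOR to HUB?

Compare a few routes:
NOR–PIN–QRY–RIV–FIR–GRN–MID–HUB: 4+8+1+1+8+1+2 = 25
NOR–PIN–QRY–RIV–GRN–MID–HUB: 4+8+1+9+1+2 = 25
NOR–PIN–QRY–RIV–FIR–CEN–MID–HUB: 4+8+1+1+2+6+2 = 24
NOR–PIN–QRY–RIV–FIR–HUB: 4+8+1+1+5 = 19
The minimum is $19 via NOR–PIN–QRY–RIV–FIR–HUB.

$19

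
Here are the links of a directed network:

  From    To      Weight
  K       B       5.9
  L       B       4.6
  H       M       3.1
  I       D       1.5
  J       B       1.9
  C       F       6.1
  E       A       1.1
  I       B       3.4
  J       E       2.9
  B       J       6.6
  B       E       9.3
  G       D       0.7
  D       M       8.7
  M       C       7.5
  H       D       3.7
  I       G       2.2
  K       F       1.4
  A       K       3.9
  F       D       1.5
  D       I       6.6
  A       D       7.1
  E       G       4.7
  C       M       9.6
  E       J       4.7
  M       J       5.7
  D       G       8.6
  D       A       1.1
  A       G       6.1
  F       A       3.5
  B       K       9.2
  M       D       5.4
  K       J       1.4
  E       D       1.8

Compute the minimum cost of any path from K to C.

Compare a few routes:
K - J - E - D - M - C: 1.4+2.9+1.8+8.7+7.5 = 22.3
K - F - D - M - C: 1.4+1.5+8.7+7.5 = 19.1
The minimum is 19.1 via K - F - D - M - C.

19.1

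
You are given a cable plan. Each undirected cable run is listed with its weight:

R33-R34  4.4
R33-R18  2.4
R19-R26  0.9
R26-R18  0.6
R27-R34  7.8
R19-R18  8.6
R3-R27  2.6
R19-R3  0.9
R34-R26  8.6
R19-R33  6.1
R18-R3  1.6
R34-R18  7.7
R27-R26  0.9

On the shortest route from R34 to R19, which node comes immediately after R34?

Compare a few routes:
R34–R18–R26–R19: 7.7+0.6+0.9 = 9.2
R34–R33–R18–R3–R19: 4.4+2.4+1.6+0.9 = 9.3
R34–R33–R18–R26–R19: 4.4+2.4+0.6+0.9 = 8.3
R34–R26–R19: 8.6+0.9 = 9.5
Cheapest is R34–R33–R18–R26–R19 at 8.3.
So from R34 the first move is to R33.

R33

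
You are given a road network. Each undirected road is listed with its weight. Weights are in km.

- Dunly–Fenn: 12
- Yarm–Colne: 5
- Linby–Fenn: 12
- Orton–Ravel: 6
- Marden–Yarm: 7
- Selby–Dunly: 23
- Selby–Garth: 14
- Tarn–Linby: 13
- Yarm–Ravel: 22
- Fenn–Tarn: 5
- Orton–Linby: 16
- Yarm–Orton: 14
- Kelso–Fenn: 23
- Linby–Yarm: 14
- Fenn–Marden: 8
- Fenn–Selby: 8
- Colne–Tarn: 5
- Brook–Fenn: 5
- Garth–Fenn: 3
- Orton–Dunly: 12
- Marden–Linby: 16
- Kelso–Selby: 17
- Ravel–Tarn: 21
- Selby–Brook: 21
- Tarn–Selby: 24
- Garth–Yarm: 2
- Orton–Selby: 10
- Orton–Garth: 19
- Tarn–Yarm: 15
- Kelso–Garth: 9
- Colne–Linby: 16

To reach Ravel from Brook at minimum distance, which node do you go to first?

Fenn

Candidate routes:
Brook–Fenn–Garth–Yarm–Orton–Ravel: 5+3+2+14+6 = 30
Brook–Fenn–Selby–Orton–Ravel: 5+8+10+6 = 29
The minimum is 29 km via Brook–Fenn–Selby–Orton–Ravel.
So from Brook the first move is to Fenn.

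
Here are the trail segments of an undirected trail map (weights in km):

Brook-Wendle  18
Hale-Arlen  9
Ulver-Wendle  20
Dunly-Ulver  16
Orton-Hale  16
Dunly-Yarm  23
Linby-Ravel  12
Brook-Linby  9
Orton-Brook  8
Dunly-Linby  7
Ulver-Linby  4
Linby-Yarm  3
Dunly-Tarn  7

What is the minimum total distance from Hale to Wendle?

42 km

Running Dijkstra from Hale:
Hale: 0
Arlen: 9  (via Hale)
Orton: 16  (via Hale)
Brook: 24  (via Orton)
Linby: 33  (via Brook)
Yarm: 36  (via Linby)
Ulver: 37  (via Linby)
Dunly: 40  (via Linby)
Wendle: 42  (via Brook)
Shortest route: Hale → Orton → Brook → Wendle = 42 km.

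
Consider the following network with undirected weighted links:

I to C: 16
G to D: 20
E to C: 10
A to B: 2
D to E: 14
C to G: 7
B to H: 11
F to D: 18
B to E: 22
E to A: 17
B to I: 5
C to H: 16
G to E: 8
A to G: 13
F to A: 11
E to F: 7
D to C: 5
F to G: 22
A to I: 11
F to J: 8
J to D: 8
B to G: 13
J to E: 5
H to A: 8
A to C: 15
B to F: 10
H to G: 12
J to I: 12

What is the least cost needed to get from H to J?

25

Running Dijkstra from H:
H: 0
A: 8  (via H)
B: 10  (via A)
G: 12  (via H)
I: 15  (via B)
C: 16  (via H)
F: 19  (via A)
E: 20  (via G)
D: 21  (via C)
J: 25  (via E)
Shortest route: H–G–E–J = 25.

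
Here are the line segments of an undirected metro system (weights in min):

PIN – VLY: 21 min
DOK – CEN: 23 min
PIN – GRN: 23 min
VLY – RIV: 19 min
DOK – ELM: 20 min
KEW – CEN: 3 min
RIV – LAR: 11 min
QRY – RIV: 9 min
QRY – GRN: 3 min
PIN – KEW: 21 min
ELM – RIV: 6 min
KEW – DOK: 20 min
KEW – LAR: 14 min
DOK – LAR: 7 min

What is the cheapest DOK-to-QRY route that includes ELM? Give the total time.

35 min

Shortest DOK→ELM: DOK–ELM = 20
Shortest ELM→QRY: ELM–RIV–QRY = 15
Total via ELM: 20 + 15 = 35 min.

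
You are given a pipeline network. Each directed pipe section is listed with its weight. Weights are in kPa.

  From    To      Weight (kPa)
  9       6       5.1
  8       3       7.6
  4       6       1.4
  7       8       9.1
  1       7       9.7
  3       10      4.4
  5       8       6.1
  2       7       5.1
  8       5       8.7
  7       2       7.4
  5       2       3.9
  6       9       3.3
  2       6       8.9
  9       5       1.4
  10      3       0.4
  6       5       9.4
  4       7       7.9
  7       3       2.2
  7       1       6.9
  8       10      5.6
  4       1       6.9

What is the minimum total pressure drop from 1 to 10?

16.3 kPa

Settle nodes by increasing distance from 1:
1: 0
7: 9.7  (via 1)
3: 11.9  (via 7)
10: 16.3  (via 3)
Shortest route: 1–7–3–10 = 16.3 kPa.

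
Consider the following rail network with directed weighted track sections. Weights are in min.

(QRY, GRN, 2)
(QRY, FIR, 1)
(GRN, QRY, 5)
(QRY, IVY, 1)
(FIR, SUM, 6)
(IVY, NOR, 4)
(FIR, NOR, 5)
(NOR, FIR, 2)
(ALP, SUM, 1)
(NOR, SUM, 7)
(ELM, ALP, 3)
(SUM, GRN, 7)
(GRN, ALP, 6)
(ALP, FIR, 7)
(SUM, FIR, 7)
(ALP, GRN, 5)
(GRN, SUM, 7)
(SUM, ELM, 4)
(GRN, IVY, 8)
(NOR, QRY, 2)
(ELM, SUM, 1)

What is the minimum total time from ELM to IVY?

Enumerating some paths:
ELM - ALP - GRN - IVY: 3+5+8 = 16
ELM - SUM - GRN - QRY - IVY: 1+7+5+1 = 14
ELM - SUM - FIR - NOR - QRY - IVY: 1+7+5+2+1 = 16
The minimum is 14 min via ELM - SUM - GRN - QRY - IVY.

14 min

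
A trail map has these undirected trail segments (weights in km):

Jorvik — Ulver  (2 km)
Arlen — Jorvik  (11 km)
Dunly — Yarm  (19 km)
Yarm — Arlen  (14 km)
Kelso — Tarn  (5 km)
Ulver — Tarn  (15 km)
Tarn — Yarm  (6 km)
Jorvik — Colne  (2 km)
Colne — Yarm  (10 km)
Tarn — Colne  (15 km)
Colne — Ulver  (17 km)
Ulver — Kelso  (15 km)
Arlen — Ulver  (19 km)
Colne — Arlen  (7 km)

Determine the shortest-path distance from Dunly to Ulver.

Settle nodes by increasing distance from Dunly:
Dunly: 0
Yarm: 19  (via Dunly)
Tarn: 25  (via Yarm)
Colne: 29  (via Yarm)
Kelso: 30  (via Tarn)
Jorvik: 31  (via Colne)
Arlen: 33  (via Yarm)
Ulver: 33  (via Jorvik)
Shortest route: Dunly–Yarm–Colne–Jorvik–Ulver = 33 km.

33 km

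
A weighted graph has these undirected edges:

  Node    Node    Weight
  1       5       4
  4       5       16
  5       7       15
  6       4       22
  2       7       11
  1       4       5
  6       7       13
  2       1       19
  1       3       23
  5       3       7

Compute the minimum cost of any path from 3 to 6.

35

Settle nodes by increasing distance from 3:
3: 0
5: 7  (via 3)
1: 11  (via 5)
4: 16  (via 1)
7: 22  (via 5)
2: 30  (via 1)
6: 35  (via 7)
Shortest route: 3 → 5 → 7 → 6 = 35.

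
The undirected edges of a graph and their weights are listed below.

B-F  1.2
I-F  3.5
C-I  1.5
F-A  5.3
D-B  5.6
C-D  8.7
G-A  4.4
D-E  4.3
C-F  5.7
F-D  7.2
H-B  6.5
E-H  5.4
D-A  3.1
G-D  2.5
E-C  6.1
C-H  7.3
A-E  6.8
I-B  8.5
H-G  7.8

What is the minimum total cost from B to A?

Settle nodes by increasing distance from B:
B: 0
F: 1.2  (via B)
I: 4.7  (via F)
D: 5.6  (via B)
C: 6.2  (via I)
A: 6.5  (via F)
Shortest route: B → F → A = 6.5.

6.5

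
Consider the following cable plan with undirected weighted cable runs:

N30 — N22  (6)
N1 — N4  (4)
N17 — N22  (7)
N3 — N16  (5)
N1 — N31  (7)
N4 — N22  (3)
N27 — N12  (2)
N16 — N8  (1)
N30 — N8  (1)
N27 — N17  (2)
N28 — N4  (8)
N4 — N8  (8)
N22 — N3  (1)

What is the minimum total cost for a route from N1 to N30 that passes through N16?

Shortest N1→N16: N1 → N4 → N22 → N3 → N16 = 13
Shortest N16→N30: N16 → N8 → N30 = 2
Total via N16: 13 + 2 = 15.

15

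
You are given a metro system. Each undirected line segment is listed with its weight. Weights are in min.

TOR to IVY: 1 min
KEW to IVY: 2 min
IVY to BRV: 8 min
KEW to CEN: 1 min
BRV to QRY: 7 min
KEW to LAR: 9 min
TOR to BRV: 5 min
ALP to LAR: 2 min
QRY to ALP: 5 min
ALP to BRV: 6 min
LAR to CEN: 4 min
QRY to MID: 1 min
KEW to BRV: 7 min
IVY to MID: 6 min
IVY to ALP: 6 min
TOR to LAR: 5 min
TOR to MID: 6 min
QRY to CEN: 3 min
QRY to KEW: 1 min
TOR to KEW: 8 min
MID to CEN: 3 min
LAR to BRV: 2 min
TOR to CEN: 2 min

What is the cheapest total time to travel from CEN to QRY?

Shortest distances from CEN:
CEN: 0
KEW: 1  (via CEN)
TOR: 2  (via CEN)
QRY: 2  (via KEW)
Shortest route: CEN → KEW → QRY = 2 min.

2 min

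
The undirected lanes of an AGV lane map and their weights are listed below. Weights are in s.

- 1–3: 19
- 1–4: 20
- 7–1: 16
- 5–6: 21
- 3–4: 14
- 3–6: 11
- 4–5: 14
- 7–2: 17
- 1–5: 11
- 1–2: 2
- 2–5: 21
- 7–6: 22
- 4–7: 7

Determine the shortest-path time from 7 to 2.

17 s

Enumerating some paths:
7 - 1 - 2: 16+2 = 18
7 - 4 - 1 - 2: 7+20+2 = 29
7 - 2: 17 = 17
The minimum is 17 s via 7 - 2.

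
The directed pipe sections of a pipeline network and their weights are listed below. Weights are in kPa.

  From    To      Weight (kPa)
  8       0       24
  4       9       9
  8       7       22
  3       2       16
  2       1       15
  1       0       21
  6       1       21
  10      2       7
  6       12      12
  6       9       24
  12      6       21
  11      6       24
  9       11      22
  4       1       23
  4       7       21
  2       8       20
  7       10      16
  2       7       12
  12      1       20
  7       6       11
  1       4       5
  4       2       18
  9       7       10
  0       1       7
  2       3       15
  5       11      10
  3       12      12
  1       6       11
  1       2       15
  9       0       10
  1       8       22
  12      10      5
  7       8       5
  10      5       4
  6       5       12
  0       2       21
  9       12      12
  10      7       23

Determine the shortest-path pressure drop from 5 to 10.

51 kPa

Enumerating some paths:
5 - 11 - 6 - 12 - 10: 10+24+12+5 = 51
5 - 11 - 6 - 9 - 12 - 10: 10+24+24+12+5 = 75
Cheapest is 5 - 11 - 6 - 12 - 10 at 51 kPa.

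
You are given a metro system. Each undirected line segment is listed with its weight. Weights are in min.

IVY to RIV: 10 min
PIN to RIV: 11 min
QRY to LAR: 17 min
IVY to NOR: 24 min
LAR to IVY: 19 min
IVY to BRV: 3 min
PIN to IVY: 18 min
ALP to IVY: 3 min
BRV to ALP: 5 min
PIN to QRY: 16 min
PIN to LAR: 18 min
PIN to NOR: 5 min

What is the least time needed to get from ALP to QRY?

37 min

Shortest distances from ALP:
ALP: 0
IVY: 3  (via ALP)
BRV: 5  (via ALP)
RIV: 13  (via IVY)
PIN: 21  (via IVY)
LAR: 22  (via IVY)
NOR: 26  (via PIN)
QRY: 37  (via PIN)
Shortest route: ALP–IVY–PIN–QRY = 37 min.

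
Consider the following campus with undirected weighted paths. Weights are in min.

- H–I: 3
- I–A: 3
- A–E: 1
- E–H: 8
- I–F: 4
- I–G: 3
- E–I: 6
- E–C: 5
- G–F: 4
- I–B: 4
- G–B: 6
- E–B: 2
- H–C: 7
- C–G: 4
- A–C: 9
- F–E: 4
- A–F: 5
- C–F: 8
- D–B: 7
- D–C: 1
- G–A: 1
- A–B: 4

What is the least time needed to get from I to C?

7 min

Compare a few routes:
I - G - C: 3+4 = 7
I - A - G - C: 3+1+4 = 8
Cheapest is I - G - C at 7 min.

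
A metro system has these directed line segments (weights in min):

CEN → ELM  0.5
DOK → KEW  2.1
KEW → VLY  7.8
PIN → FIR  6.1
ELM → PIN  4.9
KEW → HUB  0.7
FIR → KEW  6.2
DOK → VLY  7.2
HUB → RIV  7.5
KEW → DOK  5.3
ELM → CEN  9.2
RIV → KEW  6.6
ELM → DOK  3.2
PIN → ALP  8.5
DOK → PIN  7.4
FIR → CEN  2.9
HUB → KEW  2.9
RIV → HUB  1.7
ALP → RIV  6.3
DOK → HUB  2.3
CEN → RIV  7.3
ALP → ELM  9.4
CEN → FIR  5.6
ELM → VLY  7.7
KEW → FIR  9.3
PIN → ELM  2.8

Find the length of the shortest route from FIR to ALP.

16.8 min

Running Dijkstra from FIR:
FIR: 0
CEN: 2.9  (via FIR)
ELM: 3.4  (via CEN)
KEW: 6.2  (via FIR)
DOK: 6.6  (via ELM)
HUB: 6.9  (via KEW)
PIN: 8.3  (via ELM)
RIV: 10.2  (via CEN)
VLY: 11.1  (via ELM)
ALP: 16.8  (via PIN)
Shortest route: FIR–CEN–ELM–PIN–ALP = 16.8 min.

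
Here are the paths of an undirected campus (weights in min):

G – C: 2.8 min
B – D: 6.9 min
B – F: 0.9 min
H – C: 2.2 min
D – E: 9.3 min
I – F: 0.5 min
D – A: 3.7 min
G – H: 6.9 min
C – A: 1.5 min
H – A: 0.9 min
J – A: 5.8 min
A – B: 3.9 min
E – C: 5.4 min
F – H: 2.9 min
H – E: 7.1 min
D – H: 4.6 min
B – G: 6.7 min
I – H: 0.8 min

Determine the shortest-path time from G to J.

Running Dijkstra from G:
G: 0
C: 2.8  (via G)
A: 4.3  (via C)
H: 5  (via C)
I: 5.8  (via H)
F: 6.3  (via I)
B: 6.7  (via G)
D: 8  (via A)
E: 8.2  (via C)
J: 10.1  (via A)
Shortest route: G → C → A → J = 10.1 min.

10.1 min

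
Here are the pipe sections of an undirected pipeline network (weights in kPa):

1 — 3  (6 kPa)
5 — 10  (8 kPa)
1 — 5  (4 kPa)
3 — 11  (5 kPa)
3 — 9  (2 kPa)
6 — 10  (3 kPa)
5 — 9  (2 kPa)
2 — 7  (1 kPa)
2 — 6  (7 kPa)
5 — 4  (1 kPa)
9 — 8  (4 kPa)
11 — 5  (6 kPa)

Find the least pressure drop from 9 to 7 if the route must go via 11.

Shortest 9→11: 9–3–11 = 7
Best 11 to 7: 11–5–10–6–2–7 costing 25
Total via 11: 7 + 25 = 32 kPa.

32 kPa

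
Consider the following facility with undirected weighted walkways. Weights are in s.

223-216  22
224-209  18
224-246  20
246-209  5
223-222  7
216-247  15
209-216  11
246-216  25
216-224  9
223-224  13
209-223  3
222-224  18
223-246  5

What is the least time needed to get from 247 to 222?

Candidate routes:
247–216–209–246–223–222: 15+11+5+5+7 = 43
247–216–224–222: 15+9+18 = 42
247–216–209–223–222: 15+11+3+7 = 36
The minimum is 36 s via 247–216–209–223–222.

36 s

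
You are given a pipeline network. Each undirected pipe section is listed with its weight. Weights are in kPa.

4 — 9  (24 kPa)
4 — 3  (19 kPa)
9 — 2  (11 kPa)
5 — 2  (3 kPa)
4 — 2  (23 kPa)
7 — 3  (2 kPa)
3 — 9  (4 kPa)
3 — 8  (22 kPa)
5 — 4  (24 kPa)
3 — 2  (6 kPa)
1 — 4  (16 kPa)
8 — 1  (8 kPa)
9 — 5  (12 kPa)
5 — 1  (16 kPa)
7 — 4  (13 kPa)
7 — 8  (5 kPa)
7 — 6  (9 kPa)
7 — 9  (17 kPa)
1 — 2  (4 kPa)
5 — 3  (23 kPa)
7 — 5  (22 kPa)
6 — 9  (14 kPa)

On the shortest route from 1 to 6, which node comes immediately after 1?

2

Enumerating some paths:
1 - 8 - 7 - 6: 8+5+9 = 22
1 - 2 - 3 - 7 - 6: 4+6+2+9 = 21
1 - 2 - 3 - 9 - 6: 4+6+4+14 = 28
The minimum is 21 kPa via 1 - 2 - 3 - 7 - 6.
So from 1 the first move is to 2.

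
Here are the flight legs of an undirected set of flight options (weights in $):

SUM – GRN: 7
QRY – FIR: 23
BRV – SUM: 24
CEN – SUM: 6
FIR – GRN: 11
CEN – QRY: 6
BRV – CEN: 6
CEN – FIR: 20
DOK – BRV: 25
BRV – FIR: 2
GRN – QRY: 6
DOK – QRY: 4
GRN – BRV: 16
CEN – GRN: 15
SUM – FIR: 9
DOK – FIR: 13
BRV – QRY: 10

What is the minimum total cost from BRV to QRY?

$10

Shortest distances from BRV:
BRV: 0
FIR: 2  (via BRV)
CEN: 6  (via BRV)
QRY: 10  (via BRV)
Shortest route: BRV → QRY = $10.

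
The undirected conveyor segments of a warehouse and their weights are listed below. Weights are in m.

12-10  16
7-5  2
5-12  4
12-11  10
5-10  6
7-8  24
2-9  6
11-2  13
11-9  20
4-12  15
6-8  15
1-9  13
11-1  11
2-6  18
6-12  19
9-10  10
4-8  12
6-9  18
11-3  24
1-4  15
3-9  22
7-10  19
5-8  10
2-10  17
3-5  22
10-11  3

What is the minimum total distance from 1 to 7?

22 m

Running Dijkstra from 1:
1: 0
11: 11  (via 1)
9: 13  (via 1)
10: 14  (via 11)
4: 15  (via 1)
2: 19  (via 9)
5: 20  (via 10)
12: 21  (via 11)
7: 22  (via 5)
Shortest route: 1 → 11 → 10 → 5 → 7 = 22 m.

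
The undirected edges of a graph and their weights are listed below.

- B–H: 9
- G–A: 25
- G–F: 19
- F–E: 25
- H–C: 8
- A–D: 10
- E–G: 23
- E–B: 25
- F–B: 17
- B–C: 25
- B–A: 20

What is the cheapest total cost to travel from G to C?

Compare a few routes:
G → A → B → H → C: 25+20+9+8 = 62
G → F → B → H → C: 19+17+9+8 = 53
G → F → B → C: 19+17+25 = 61
Cheapest is G → F → B → H → C at 53.

53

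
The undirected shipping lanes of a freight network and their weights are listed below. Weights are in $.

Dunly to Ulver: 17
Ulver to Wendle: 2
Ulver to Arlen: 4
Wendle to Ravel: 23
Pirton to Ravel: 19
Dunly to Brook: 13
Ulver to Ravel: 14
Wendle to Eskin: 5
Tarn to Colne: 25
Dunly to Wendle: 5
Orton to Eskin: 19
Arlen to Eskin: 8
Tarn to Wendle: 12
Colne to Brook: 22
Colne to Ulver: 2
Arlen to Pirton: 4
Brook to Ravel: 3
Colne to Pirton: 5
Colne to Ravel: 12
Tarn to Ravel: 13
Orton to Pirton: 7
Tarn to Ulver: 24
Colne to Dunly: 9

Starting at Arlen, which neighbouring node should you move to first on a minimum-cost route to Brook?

Ulver

Compare a few routes:
Arlen - Ulver - Wendle - Dunly - Brook: 4+2+5+13 = 24
Arlen - Ulver - Ravel - Brook: 4+14+3 = 21
Cheapest is Arlen - Ulver - Ravel - Brook at $21.
So from Arlen the first move is to Ulver.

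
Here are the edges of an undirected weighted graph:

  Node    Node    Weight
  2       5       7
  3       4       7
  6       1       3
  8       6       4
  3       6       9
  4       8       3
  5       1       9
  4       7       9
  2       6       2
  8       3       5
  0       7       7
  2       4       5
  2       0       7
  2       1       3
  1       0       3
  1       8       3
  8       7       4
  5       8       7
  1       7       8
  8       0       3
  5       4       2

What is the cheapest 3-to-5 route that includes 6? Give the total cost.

Best 3 to 6: 3 → 6 costing 9
Shortest 6→5: 6 → 2 → 5 = 9
Total via 6: 9 + 9 = 18.

18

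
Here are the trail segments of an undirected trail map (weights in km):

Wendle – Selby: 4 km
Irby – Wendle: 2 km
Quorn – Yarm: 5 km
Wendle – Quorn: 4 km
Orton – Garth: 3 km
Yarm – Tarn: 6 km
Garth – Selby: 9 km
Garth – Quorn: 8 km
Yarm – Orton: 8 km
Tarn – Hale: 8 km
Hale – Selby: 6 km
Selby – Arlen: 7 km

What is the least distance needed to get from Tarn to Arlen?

Settle nodes by increasing distance from Tarn:
Tarn: 0
Yarm: 6  (via Tarn)
Hale: 8  (via Tarn)
Quorn: 11  (via Yarm)
Selby: 14  (via Hale)
Orton: 14  (via Yarm)
Wendle: 15  (via Quorn)
Irby: 17  (via Wendle)
Garth: 17  (via Orton)
Arlen: 21  (via Selby)
Shortest route: Tarn → Hale → Selby → Arlen = 21 km.

21 km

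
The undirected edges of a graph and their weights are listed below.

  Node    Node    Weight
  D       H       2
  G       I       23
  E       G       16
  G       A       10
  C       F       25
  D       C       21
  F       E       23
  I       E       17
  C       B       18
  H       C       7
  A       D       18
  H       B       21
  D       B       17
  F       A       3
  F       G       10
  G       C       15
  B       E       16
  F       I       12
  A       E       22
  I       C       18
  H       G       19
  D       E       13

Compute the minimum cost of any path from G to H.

19

Enumerating some paths:
G–E–D–H: 16+13+2 = 31
G–H: 19 = 19
G–C–H: 15+7 = 22
G–A–D–H: 10+18+2 = 30
Cheapest is G–H at 19.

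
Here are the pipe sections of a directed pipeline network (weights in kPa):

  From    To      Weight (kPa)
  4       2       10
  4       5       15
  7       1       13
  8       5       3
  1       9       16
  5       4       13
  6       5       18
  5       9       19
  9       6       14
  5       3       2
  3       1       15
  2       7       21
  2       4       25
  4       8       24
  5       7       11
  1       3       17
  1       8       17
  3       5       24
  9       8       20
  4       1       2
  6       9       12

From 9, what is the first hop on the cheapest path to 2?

8

Candidate routes:
9 - 6 - 5 - 4 - 2: 14+18+13+10 = 55
9 - 8 - 5 - 4 - 2: 20+3+13+10 = 46
The minimum is 46 kPa via 9 - 8 - 5 - 4 - 2.
So from 9 the first move is to 8.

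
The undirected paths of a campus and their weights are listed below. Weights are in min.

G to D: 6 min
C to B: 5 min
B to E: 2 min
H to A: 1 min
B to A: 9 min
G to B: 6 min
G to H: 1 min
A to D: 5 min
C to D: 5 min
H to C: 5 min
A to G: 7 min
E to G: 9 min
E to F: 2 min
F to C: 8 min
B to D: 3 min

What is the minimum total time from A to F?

12 min

Settle nodes by increasing distance from A:
A: 0
H: 1  (via A)
G: 2  (via H)
D: 5  (via A)
C: 6  (via H)
B: 8  (via G)
E: 10  (via B)
F: 12  (via E)
Shortest route: A → H → G → B → E → F = 12 min.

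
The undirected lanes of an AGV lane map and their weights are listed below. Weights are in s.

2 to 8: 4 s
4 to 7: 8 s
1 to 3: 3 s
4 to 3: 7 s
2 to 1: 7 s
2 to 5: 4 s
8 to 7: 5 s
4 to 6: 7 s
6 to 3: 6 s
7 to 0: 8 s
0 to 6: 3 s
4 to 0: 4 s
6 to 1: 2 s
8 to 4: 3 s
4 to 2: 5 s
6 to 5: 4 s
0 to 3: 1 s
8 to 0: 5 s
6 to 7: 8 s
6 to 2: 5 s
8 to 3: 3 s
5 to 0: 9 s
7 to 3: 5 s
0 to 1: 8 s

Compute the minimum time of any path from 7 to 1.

Compare a few routes:
7 → 3 → 1: 5+3 = 8
7 → 6 → 1: 8+2 = 10
The minimum is 8 s via 7 → 3 → 1.

8 s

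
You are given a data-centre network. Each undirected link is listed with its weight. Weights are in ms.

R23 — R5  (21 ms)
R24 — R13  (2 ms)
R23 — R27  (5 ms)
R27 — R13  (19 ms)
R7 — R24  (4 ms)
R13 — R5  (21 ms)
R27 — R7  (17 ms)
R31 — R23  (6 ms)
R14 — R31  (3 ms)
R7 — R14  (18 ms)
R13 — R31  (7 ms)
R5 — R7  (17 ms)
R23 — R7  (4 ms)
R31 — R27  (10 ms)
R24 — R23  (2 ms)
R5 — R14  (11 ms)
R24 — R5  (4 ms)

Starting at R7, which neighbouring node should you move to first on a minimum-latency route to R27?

R23

Enumerating some paths:
R7–R27: 17 = 17
R7–R23–R27: 4+5 = 9
R7–R24–R23–R27: 4+2+5 = 11
Cheapest is R7–R23–R27 at 9 ms.
So from R7 the first move is to R23.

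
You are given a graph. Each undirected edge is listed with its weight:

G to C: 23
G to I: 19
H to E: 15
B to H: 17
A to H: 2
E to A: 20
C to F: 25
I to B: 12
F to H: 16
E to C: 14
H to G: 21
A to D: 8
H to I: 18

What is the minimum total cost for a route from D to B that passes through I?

40

Shortest D→I: D–A–H–I = 28
Shortest I→B: I–B = 12
Total via I: 28 + 12 = 40.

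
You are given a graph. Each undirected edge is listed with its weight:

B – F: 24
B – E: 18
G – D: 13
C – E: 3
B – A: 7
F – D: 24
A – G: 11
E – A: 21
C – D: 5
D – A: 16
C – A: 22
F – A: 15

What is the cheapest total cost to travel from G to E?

Compare a few routes:
G - D - C - E: 13+5+3 = 21
G - A - D - C - E: 11+16+5+3 = 35
G - A - E: 11+21 = 32
Cheapest is G - D - C - E at 21.

21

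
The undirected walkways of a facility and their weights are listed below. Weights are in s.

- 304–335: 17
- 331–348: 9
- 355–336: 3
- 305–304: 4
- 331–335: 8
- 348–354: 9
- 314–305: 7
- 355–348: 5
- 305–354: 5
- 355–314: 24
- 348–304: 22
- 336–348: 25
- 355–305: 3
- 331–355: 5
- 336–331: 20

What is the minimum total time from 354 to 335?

21 s

Shortest distances from 354:
354: 0
305: 5  (via 354)
355: 8  (via 305)
348: 9  (via 354)
304: 9  (via 305)
336: 11  (via 355)
314: 12  (via 305)
331: 13  (via 355)
335: 21  (via 331)
Shortest route: 354 → 305 → 355 → 331 → 335 = 21 s.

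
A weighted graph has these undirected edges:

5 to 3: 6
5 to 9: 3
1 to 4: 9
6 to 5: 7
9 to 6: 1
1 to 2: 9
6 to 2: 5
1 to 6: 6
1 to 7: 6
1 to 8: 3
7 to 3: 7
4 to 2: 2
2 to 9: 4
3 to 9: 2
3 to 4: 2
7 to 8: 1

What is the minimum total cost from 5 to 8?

Shortest distances from 5:
5: 0
9: 3  (via 5)
6: 4  (via 9)
3: 5  (via 9)
2: 7  (via 9)
4: 7  (via 3)
1: 10  (via 6)
7: 12  (via 3)
8: 13  (via 1)
Shortest route: 5–9–6–1–8 = 13.

13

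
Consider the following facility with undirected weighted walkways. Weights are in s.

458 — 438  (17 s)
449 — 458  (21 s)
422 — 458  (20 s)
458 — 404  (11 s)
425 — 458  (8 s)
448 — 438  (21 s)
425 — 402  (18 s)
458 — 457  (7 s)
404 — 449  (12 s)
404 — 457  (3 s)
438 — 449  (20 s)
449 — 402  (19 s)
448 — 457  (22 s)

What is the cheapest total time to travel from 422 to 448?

49 s

Settle nodes by increasing distance from 422:
422: 0
458: 20  (via 422)
457: 27  (via 458)
425: 28  (via 458)
404: 30  (via 457)
438: 37  (via 458)
449: 41  (via 458)
402: 46  (via 425)
448: 49  (via 457)
Shortest route: 422–458–457–448 = 49 s.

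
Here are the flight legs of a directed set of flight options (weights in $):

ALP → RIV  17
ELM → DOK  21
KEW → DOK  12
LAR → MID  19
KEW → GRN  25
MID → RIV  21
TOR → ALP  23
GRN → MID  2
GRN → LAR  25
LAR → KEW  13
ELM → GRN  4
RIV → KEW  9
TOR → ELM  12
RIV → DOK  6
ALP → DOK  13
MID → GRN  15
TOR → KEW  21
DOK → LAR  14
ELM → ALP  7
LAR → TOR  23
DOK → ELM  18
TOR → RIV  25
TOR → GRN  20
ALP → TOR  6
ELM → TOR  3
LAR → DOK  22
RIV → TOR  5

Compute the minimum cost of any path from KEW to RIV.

Shortest distances from KEW:
KEW: 0
DOK: 12  (via KEW)
GRN: 25  (via KEW)
LAR: 26  (via DOK)
MID: 27  (via GRN)
ELM: 30  (via DOK)
TOR: 33  (via ELM)
ALP: 37  (via ELM)
RIV: 48  (via MID)
Shortest route: KEW–GRN–MID–RIV = $48.

$48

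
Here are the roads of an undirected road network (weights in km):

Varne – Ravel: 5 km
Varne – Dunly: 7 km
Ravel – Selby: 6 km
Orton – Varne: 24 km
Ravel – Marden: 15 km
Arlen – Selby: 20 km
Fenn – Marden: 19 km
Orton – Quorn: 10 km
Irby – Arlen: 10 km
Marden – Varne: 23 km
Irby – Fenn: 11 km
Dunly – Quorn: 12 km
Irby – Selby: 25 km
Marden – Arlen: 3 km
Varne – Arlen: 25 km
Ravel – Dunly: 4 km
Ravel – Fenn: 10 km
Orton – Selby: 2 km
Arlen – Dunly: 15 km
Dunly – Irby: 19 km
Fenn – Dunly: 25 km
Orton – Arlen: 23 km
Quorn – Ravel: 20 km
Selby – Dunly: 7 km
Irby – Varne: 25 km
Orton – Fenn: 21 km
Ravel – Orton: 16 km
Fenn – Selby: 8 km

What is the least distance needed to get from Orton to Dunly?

9 km

Compare a few routes:
Orton - Selby - Ravel - Varne - Dunly: 2+6+5+7 = 20
Orton - Selby - Ravel - Dunly: 2+6+4 = 12
Orton - Ravel - Dunly: 16+4 = 20
Orton - Selby - Dunly: 2+7 = 9
The minimum is 9 km via Orton - Selby - Dunly.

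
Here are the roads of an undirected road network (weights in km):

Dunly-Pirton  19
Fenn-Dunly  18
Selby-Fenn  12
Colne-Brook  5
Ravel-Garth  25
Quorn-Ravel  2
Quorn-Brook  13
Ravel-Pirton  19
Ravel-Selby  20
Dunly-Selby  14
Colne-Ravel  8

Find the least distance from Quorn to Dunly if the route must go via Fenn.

52 km

Shortest Quorn→Fenn: Quorn–Ravel–Selby–Fenn = 34
Best Fenn to Dunly: Fenn–Dunly costing 18
Total via Fenn: 34 + 18 = 52 km.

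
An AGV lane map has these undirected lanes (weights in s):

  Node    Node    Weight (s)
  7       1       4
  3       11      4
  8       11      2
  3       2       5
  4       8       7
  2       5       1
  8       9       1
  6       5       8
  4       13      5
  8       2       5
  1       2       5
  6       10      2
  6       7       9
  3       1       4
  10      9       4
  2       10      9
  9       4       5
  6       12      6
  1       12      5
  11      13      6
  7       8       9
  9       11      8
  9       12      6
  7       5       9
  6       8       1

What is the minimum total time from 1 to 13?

14 s

Compare a few routes:
1–2–8–11–13: 5+5+2+6 = 18
1–12–9–8–11–13: 5+6+1+2+6 = 20
1–12–6–8–11–13: 5+6+1+2+6 = 20
1–3–11–13: 4+4+6 = 14
Cheapest is 1–3–11–13 at 14 s.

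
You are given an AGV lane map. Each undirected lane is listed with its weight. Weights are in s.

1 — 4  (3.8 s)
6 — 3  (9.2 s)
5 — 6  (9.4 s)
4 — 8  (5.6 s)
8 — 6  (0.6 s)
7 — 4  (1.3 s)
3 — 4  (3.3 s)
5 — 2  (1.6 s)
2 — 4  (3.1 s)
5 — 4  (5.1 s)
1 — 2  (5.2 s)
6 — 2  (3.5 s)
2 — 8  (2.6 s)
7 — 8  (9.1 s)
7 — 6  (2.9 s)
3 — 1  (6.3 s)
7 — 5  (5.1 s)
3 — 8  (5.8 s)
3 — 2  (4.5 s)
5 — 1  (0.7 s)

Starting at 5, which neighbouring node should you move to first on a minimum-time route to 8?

Candidate routes:
5–1–2–8: 0.7+5.2+2.6 = 8.5
5–2–6–8: 1.6+3.5+0.6 = 5.7
5–2–8: 1.6+2.6 = 4.2
Cheapest is 5–2–8 at 4.2 s.
So from 5 the first move is to 2.

2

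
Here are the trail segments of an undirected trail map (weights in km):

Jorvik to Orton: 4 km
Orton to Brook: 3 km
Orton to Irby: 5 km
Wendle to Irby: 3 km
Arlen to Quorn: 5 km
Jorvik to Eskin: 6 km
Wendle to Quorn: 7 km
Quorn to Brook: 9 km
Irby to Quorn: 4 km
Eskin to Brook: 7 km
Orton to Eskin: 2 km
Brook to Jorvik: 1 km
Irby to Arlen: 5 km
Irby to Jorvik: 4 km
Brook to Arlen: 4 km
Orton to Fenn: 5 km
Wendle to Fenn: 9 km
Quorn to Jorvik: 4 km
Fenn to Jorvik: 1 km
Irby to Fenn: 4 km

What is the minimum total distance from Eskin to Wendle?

Running Dijkstra from Eskin:
Eskin: 0
Orton: 2  (via Eskin)
Brook: 5  (via Orton)
Jorvik: 6  (via Eskin)
Irby: 7  (via Orton)
Fenn: 7  (via Orton)
Arlen: 9  (via Brook)
Quorn: 10  (via Jorvik)
Wendle: 10  (via Irby)
Shortest route: Eskin → Orton → Irby → Wendle = 10 km.

10 km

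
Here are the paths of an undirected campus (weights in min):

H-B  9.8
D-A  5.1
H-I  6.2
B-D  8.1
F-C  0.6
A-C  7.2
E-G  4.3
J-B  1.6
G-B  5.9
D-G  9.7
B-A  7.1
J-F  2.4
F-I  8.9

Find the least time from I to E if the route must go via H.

Best I to H: I → H costing 6.2
Best H to E: H → B → G → E costing 20
Total via H: 6.2 + 20 = 26.2 min.

26.2 min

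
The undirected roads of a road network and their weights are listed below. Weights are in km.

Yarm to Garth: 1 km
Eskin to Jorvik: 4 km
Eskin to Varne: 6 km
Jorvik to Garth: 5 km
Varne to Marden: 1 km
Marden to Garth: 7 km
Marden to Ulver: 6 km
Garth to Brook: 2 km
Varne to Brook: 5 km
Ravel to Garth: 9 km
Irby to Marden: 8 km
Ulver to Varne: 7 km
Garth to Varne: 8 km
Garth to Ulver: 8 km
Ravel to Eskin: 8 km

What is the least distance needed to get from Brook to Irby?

14 km

Running Dijkstra from Brook:
Brook: 0
Garth: 2  (via Brook)
Yarm: 3  (via Garth)
Varne: 5  (via Brook)
Marden: 6  (via Varne)
Jorvik: 7  (via Garth)
Ulver: 10  (via Garth)
Ravel: 11  (via Garth)
Eskin: 11  (via Varne)
Irby: 14  (via Marden)
Shortest route: Brook → Varne → Marden → Irby = 14 km.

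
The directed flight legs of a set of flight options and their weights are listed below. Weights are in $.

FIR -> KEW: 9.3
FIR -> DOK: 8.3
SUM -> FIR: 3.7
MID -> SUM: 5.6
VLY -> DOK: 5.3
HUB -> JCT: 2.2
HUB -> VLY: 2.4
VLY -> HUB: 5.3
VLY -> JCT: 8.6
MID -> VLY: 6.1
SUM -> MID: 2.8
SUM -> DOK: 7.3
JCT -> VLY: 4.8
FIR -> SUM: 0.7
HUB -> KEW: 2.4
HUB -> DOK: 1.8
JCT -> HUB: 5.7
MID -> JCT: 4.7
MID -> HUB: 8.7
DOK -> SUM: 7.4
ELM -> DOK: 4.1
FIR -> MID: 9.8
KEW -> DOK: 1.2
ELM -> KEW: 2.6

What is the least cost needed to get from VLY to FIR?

Shortest distances from VLY:
VLY: 0
DOK: 5.3  (via VLY)
HUB: 5.3  (via VLY)
JCT: 7.5  (via HUB)
KEW: 7.7  (via HUB)
SUM: 12.7  (via DOK)
MID: 15.5  (via SUM)
FIR: 16.4  (via SUM)
Shortest route: VLY–DOK–SUM–FIR = $16.4.

$16.4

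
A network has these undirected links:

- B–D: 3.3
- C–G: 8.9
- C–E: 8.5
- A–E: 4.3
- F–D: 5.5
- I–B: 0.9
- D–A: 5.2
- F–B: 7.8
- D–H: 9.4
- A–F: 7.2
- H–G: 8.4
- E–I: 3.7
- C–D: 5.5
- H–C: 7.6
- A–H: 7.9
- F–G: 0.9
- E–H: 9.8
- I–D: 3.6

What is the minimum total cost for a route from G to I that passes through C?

18

Shortest G→C: G → C = 8.9
Shortest C→I: C → D → I = 9.1
Total via C: 8.9 + 9.1 = 18.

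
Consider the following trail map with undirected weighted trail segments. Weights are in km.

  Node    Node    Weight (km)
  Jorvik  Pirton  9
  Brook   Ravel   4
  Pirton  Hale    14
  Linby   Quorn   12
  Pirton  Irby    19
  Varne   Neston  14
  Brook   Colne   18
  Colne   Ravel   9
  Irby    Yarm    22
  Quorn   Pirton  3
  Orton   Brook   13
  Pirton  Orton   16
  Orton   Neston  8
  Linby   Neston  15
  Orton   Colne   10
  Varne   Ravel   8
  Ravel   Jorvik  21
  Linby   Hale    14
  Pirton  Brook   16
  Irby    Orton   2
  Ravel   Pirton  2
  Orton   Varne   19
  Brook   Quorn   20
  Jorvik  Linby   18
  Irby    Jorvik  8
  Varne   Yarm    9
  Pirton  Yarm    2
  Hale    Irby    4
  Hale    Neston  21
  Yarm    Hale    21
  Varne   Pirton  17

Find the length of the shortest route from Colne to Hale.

16 km

Settle nodes by increasing distance from Colne:
Colne: 0
Ravel: 9  (via Colne)
Orton: 10  (via Colne)
Pirton: 11  (via Ravel)
Irby: 12  (via Orton)
Brook: 13  (via Ravel)
Yarm: 13  (via Pirton)
Quorn: 14  (via Pirton)
Hale: 16  (via Irby)
Shortest route: Colne → Orton → Irby → Hale = 16 km.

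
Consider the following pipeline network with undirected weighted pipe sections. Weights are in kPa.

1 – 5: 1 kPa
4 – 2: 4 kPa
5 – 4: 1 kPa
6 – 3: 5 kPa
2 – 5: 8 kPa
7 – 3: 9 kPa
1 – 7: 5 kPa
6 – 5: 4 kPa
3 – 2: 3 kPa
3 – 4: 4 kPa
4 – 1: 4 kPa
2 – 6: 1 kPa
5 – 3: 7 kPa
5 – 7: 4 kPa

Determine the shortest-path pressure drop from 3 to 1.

6 kPa

Compare a few routes:
3–2–6–5–1: 3+1+4+1 = 9
3–5–1: 7+1 = 8
3–4–1: 4+4 = 8
3–4–5–1: 4+1+1 = 6
Cheapest is 3–4–5–1 at 6 kPa.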